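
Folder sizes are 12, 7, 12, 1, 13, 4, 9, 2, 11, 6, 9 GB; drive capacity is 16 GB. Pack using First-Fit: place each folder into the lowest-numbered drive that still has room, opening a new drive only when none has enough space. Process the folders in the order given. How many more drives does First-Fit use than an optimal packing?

1

First-Fit: [12,1,2] [7,4] [12] [13] [9,6] [11] [9] → 7 drives.
Total size 86 GB; any packing needs at least ⌈86/16⌉ = 6 drives.
An optimal packing achieves that bound: [13,2,1] [12,4] [12] [11] [9,7] [9,6] → 6 drives.
Excess: 7 − 6 = 1.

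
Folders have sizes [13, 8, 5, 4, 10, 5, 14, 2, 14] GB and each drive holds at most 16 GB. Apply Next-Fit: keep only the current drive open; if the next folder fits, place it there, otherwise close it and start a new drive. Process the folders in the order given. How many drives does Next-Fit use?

Put 13 GB in drive 1; 3 GB remain.
Put 8 GB in drive 2; 8 GB remain.
Put 5 GB in drive 2; 3 GB remain.
Put 4 GB in drive 3; 12 GB remain.
Put 10 GB in drive 3; 2 GB remain.
Put 5 GB in drive 4; 11 GB remain.
Put 14 GB in drive 5; 2 GB remain.
Put 2 GB in drive 5; 0 GB remain.
Put 14 GB in drive 6; 2 GB remain.
Final drives: [13] [8,5] [4,10] [5] [14,2] [14].

6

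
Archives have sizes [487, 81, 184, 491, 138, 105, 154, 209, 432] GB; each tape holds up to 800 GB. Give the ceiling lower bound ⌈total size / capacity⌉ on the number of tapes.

Total size = 487 + 81 + 184 + 491 + 138 + 105 + 154 + 209 + 432 = 2281 GB.
⌈2281 / 800⌉ = 3.

3 tapes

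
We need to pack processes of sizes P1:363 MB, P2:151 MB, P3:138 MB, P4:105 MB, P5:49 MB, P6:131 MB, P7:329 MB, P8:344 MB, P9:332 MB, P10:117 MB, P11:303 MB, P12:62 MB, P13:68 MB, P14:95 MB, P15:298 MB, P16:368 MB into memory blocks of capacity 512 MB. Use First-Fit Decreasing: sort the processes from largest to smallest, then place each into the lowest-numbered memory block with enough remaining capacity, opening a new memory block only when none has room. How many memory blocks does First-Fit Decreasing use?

7

Sorted descending: 368, 363, 344, 332, 329, 303, 298, 151, 138, 131, 117, 105, 95, 68, 62, 49.
memory block 1: place 368 MB, 144 MB left
memory block 2: place 363 MB, 149 MB left
memory block 3: place 344 MB, 168 MB left
memory block 4: place 332 MB, 180 MB left
memory block 5: place 329 MB, 183 MB left
memory block 6: place 303 MB, 209 MB left
memory block 7: place 298 MB, 214 MB left
memory block 3: place 151 MB, 17 MB left
memory block 1: place 138 MB, 6 MB left
memory block 2: place 131 MB, 18 MB left
memory block 4: place 117 MB, 63 MB left
memory block 5: place 105 MB, 78 MB left
memory block 6: place 95 MB, 114 MB left
memory block 5: place 68 MB, 10 MB left
memory block 4: place 62 MB, 1 MB left
memory block 6: place 49 MB, 65 MB left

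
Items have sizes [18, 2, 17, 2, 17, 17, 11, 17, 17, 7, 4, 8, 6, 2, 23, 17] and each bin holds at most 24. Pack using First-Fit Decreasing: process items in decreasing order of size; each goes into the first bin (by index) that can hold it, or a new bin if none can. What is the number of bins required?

9

Sorted descending: 23, 18, 17, 17, 17, 17, 17, 17, 11, 8, 7, 6, 4, 2, 2, 2.
23 → bin 1 (remaining 1)
18 → bin 2 (remaining 6)
17 → bin 3 (remaining 7)
17 → bin 4 (remaining 7)
17 → bin 5 (remaining 7)
17 → bin 6 (remaining 7)
17 → bin 7 (remaining 7)
17 → bin 8 (remaining 7)
11 → bin 9 (remaining 13)
8 → bin 9 (remaining 5)
7 → bin 3 (remaining 0)
6 → bin 2 (remaining 0)
4 → bin 4 (remaining 3)
2 → bin 4 (remaining 1)
2 → bin 5 (remaining 5)
2 → bin 5 (remaining 3)
Final bins: [23] [18,6] [17,7] [17,4,2] [17,2,2] [17] [17] [17] [11,8].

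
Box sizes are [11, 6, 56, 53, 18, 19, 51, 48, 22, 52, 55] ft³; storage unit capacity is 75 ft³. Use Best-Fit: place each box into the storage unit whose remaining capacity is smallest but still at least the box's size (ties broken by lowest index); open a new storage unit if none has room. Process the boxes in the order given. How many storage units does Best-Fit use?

Put 11 ft³ in storage unit 1; 64 ft³ remain.
Put 6 ft³ in storage unit 1; 58 ft³ remain.
Put 56 ft³ in storage unit 1; 2 ft³ remain.
Put 53 ft³ in storage unit 2; 22 ft³ remain.
Put 18 ft³ in storage unit 2; 4 ft³ remain.
Put 19 ft³ in storage unit 3; 56 ft³ remain.
Put 51 ft³ in storage unit 3; 5 ft³ remain.
Put 48 ft³ in storage unit 4; 27 ft³ remain.
Put 22 ft³ in storage unit 4; 5 ft³ remain.
Put 52 ft³ in storage unit 5; 23 ft³ remain.
Put 55 ft³ in storage unit 6; 20 ft³ remain.
Final storage units: [11,6,56] [53,18] [19,51] [48,22] [52] [55].

6 storage units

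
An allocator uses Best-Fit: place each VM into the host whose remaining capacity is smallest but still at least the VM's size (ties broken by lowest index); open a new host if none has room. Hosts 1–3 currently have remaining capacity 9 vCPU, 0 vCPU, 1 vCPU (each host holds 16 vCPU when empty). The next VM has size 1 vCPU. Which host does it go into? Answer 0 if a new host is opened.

Hosts with room: host 1 (9 vCPU), host 3 (1 vCPU).
Tightest fit is host 3 with 1 vCPU free.

3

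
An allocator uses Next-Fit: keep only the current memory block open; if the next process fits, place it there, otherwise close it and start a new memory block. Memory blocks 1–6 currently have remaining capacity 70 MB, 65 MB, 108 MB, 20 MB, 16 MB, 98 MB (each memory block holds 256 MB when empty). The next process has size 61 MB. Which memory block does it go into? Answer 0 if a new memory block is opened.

Next-Fit only looks at memory block 6, which has 98 MB free.
61 MB fits there.

6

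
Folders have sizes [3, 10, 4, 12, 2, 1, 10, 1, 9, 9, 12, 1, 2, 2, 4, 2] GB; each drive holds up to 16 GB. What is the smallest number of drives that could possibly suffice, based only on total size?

6

Total size = 3 + 10 + 4 + 12 + 2 + 1 + 10 + 1 + 9 + 9 + 12 + 1 + 2 + 2 + 4 + 2 = 84 GB.
⌈84 / 16⌉ = 6.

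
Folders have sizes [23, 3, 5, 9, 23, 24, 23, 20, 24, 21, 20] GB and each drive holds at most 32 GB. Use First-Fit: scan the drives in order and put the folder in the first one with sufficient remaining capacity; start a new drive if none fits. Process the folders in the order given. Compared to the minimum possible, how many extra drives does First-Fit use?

First-Fit: [23,3,5] [9,23] [24] [23] [20] [24] [21] [20] → 8 drives.
8 folders exceed 16 GB (half the capacity), and no two of those can share a drive, so at least 8 drives are needed.
So 8 is already optimal.

0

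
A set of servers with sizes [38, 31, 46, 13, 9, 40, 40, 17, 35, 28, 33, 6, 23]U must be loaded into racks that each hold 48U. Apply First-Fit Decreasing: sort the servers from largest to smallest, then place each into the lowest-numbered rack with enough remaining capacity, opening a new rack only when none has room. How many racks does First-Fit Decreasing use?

Sorted descending: 46, 40, 40, 38, 35, 33, 31, 28, 23, 17, 13, 9, 6.
Put 46U in rack 1; 2U remain.
Put 40U in rack 2; 8U remain.
Put 40U in rack 3; 8U remain.
Put 38U in rack 4; 10U remain.
Put 35U in rack 5; 13U remain.
Put 33U in rack 6; 15U remain.
Put 31U in rack 7; 17U remain.
Put 28U in rack 8; 20U remain.
Put 23U in rack 9; 25U remain.
Put 17U in rack 7; 0U remain.
Put 13U in rack 5; 0U remain.
Put 9U in rack 4; 1U remain.
Put 6U in rack 2; 2U remain.
Final racks: [46] [40,6] [40] [38,9] [35,13] [33] [31,17] [28] [23].

9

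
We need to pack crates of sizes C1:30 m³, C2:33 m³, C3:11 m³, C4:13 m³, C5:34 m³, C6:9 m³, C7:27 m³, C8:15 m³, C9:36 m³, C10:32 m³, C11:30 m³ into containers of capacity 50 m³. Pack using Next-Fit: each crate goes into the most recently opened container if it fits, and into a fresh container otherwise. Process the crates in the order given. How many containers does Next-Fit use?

Put C1 (30 m³) in container 1; 20 m³ remain.
Put C2 (33 m³) in container 2; 17 m³ remain.
Put C3 (11 m³) in container 2; 6 m³ remain.
Put C4 (13 m³) in container 3; 37 m³ remain.
Put C5 (34 m³) in container 3; 3 m³ remain.
Put C6 (9 m³) in container 4; 41 m³ remain.
Put C7 (27 m³) in container 4; 14 m³ remain.
Put C8 (15 m³) in container 5; 35 m³ remain.
Put C9 (36 m³) in container 6; 14 m³ remain.
Put C10 (32 m³) in container 7; 18 m³ remain.
Put C11 (30 m³) in container 8; 20 m³ remain.

8 containers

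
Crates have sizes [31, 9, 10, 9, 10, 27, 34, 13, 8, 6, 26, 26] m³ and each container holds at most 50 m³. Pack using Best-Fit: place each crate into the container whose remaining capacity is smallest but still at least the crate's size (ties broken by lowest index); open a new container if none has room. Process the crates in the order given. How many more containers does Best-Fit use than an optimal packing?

0

Best-Fit: [31,9,10] [9,10,27] [34,13] [8,6,26] [26] → 5 containers.
Total size 209 m³; any packing needs at least ⌈209/50⌉ = 5 containers.
So 5 is already optimal.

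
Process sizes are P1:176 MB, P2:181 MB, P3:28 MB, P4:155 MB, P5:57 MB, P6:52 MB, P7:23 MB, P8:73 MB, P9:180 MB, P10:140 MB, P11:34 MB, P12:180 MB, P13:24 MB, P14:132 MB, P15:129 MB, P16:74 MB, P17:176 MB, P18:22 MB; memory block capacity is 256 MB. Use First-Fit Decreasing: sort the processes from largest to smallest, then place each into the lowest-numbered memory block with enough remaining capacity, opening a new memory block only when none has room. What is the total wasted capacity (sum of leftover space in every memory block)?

468

Sorted descending: 181, 180, 180, 176, 176, 155, 140, 132, 129, 74, 73, 57, 52, 34, 28, 24, 23, 22.
memory block 1: place 181 MB, 75 MB left
memory block 2: place 180 MB, 76 MB left
memory block 3: place 180 MB, 76 MB left
memory block 4: place 176 MB, 80 MB left
memory block 5: place 176 MB, 80 MB left
memory block 6: place 155 MB, 101 MB left
memory block 7: place 140 MB, 116 MB left
memory block 8: place 132 MB, 124 MB left
memory block 9: place 129 MB, 127 MB left
memory block 1: place 74 MB, 1 MB left
memory block 2: place 73 MB, 3 MB left
memory block 3: place 57 MB, 19 MB left
memory block 4: place 52 MB, 28 MB left
memory block 5: place 34 MB, 46 MB left
memory block 4: place 28 MB, 0 MB left
memory block 5: place 24 MB, 22 MB left
memory block 6: place 23 MB, 78 MB left
memory block 5: place 22 MB, 0 MB left
9 memory blocks × 256 MB = 2304 MB; used 1836 MB; unused 468 MB.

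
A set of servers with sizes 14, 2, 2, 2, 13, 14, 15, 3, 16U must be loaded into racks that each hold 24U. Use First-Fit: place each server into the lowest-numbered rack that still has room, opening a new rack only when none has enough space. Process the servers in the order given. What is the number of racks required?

14U → rack 1 (remaining 10U)
2U → rack 1 (remaining 8U)
2U → rack 1 (remaining 6U)
2U → rack 1 (remaining 4U)
13U → rack 2 (remaining 11U)
14U → rack 3 (remaining 10U)
15U → rack 4 (remaining 9U)
3U → rack 1 (remaining 1U)
16U → rack 5 (remaining 8U)

5 racks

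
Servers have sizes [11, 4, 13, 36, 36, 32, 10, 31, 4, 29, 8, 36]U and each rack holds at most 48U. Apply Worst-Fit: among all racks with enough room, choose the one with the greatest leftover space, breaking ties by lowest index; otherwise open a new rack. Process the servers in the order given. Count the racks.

rack 1: place 11U, 37U left
rack 1: place 4U, 33U left
rack 1: place 13U, 20U left
rack 2: place 36U, 12U left
rack 3: place 36U, 12U left
rack 4: place 32U, 16U left
rack 1: place 10U, 10U left
rack 5: place 31U, 17U left
rack 5: place 4U, 13U left
rack 6: place 29U, 19U left
rack 6: place 8U, 11U left
rack 7: place 36U, 12U left
Final racks: [11,4,13,10] [36] [36] [32] [31,4] [29,8] [36].

7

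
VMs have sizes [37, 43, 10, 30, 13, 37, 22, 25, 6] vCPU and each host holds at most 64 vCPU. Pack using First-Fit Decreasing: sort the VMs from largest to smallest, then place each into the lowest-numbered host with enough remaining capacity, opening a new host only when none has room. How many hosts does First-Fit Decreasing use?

4 hosts

Sorted descending: 43, 37, 37, 30, 25, 22, 13, 10, 6.
host 1: place 43 vCPU, 21 vCPU left
host 2: place 37 vCPU, 27 vCPU left
host 3: place 37 vCPU, 27 vCPU left
host 4: place 30 vCPU, 34 vCPU left
host 2: place 25 vCPU, 2 vCPU left
host 3: place 22 vCPU, 5 vCPU left
host 1: place 13 vCPU, 8 vCPU left
host 4: place 10 vCPU, 24 vCPU left
host 1: place 6 vCPU, 2 vCPU left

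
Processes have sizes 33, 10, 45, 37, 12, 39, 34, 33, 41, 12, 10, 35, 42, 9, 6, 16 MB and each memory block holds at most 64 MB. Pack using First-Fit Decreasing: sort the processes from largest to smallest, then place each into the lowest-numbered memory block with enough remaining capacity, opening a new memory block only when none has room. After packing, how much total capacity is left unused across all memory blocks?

162

Sorted descending: 45, 42, 41, 39, 37, 35, 34, 33, 33, 16, 12, 12, 10, 10, 9, 6.
memory block 1: place 45 MB, 19 MB left
memory block 2: place 42 MB, 22 MB left
memory block 3: place 41 MB, 23 MB left
memory block 4: place 39 MB, 25 MB left
memory block 5: place 37 MB, 27 MB left
memory block 6: place 35 MB, 29 MB left
memory block 7: place 34 MB, 30 MB left
memory block 8: place 33 MB, 31 MB left
memory block 9: place 33 MB, 31 MB left
memory block 1: place 16 MB, 3 MB left
memory block 2: place 12 MB, 10 MB left
memory block 3: place 12 MB, 11 MB left
memory block 2: place 10 MB, 0 MB left
memory block 3: place 10 MB, 1 MB left
memory block 4: place 9 MB, 16 MB left
memory block 4: place 6 MB, 10 MB left
9 memory blocks × 64 MB = 576 MB; used 414 MB; unused 162 MB.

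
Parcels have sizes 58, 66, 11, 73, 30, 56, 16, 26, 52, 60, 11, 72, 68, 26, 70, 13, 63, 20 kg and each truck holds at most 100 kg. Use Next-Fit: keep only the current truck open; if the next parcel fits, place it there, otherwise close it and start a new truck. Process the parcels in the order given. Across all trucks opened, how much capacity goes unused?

Put 58 kg in truck 1; 42 kg remain.
Put 66 kg in truck 2; 34 kg remain.
Put 11 kg in truck 2; 23 kg remain.
Put 73 kg in truck 3; 27 kg remain.
Put 30 kg in truck 4; 70 kg remain.
Put 56 kg in truck 4; 14 kg remain.
Put 16 kg in truck 5; 84 kg remain.
Put 26 kg in truck 5; 58 kg remain.
Put 52 kg in truck 5; 6 kg remain.
Put 60 kg in truck 6; 40 kg remain.
Put 11 kg in truck 6; 29 kg remain.
Put 72 kg in truck 7; 28 kg remain.
Put 68 kg in truck 8; 32 kg remain.
Put 26 kg in truck 8; 6 kg remain.
Put 70 kg in truck 9; 30 kg remain.
Put 13 kg in truck 9; 17 kg remain.
Put 63 kg in truck 10; 37 kg remain.
Put 20 kg in truck 10; 17 kg remain.
10 trucks × 100 kg = 1000 kg; used 791 kg; unused 209 kg.

209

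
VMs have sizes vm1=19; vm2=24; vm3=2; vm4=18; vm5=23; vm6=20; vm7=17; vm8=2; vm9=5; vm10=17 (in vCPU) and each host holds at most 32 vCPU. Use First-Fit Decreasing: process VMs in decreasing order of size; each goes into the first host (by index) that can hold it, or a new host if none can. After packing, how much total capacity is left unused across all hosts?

77

Sorted descending: 24, 23, 20, 19, 18, 17, 17, 5, 2, 2.
host 1: place 24 vCPU, 8 vCPU left
host 2: place 23 vCPU, 9 vCPU left
host 3: place 20 vCPU, 12 vCPU left
host 4: place 19 vCPU, 13 vCPU left
host 5: place 18 vCPU, 14 vCPU left
host 6: place 17 vCPU, 15 vCPU left
host 7: place 17 vCPU, 15 vCPU left
host 1: place 5 vCPU, 3 vCPU left
host 1: place 2 vCPU, 1 vCPU left
host 2: place 2 vCPU, 7 vCPU left
7 hosts × 32 vCPU = 224 vCPU; used 147 vCPU; unused 77 vCPU.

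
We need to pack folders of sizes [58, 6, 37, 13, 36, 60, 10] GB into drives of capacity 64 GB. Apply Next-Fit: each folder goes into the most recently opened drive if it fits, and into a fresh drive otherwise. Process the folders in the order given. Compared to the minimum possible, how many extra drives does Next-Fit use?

1

Next-Fit: [58,6] [37,13] [36] [60] [10] → 5 drives.
Total size 220 GB; any packing needs at least ⌈220/64⌉ = 4 drives.
An optimal packing achieves that bound: [60] [58,6] [37,13,10] [36] → 4 drives.
Excess: 5 − 4 = 1.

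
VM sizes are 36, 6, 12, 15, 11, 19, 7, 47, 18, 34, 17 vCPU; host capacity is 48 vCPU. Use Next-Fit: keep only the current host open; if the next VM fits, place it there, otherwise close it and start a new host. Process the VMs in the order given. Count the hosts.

Put 36 vCPU in host 1; 12 vCPU remain.
Put 6 vCPU in host 1; 6 vCPU remain.
Put 12 vCPU in host 2; 36 vCPU remain.
Put 15 vCPU in host 2; 21 vCPU remain.
Put 11 vCPU in host 2; 10 vCPU remain.
Put 19 vCPU in host 3; 29 vCPU remain.
Put 7 vCPU in host 3; 22 vCPU remain.
Put 47 vCPU in host 4; 1 vCPU remain.
Put 18 vCPU in host 5; 30 vCPU remain.
Put 34 vCPU in host 6; 14 vCPU remain.
Put 17 vCPU in host 7; 31 vCPU remain.
Final hosts: [36,6] [12,15,11] [19,7] [47] [18] [34] [17].

7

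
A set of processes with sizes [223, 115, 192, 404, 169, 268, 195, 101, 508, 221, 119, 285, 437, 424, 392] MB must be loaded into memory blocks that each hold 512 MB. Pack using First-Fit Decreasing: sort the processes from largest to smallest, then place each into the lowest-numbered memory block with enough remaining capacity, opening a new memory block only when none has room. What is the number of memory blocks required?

Sorted descending: 508, 437, 424, 404, 392, 285, 268, 223, 221, 195, 192, 169, 119, 115, 101.
Put 508 MB in memory block 1; 4 MB remain.
Put 437 MB in memory block 2; 75 MB remain.
Put 424 MB in memory block 3; 88 MB remain.
Put 404 MB in memory block 4; 108 MB remain.
Put 392 MB in memory block 5; 120 MB remain.
Put 285 MB in memory block 6; 227 MB remain.
Put 268 MB in memory block 7; 244 MB remain.
Put 223 MB in memory block 6; 4 MB remain.
Put 221 MB in memory block 7; 23 MB remain.
Put 195 MB in memory block 8; 317 MB remain.
Put 192 MB in memory block 8; 125 MB remain.
Put 169 MB in memory block 9; 343 MB remain.
Put 119 MB in memory block 5; 1 MB remain.
Put 115 MB in memory block 8; 10 MB remain.
Put 101 MB in memory block 4; 7 MB remain.

9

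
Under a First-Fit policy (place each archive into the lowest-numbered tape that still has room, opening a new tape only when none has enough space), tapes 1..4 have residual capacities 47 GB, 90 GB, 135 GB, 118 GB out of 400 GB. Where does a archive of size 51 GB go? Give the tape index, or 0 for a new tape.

Tapes with room: tape 2 (90 GB), tape 3 (135 GB), tape 4 (118 GB).
The first with room is tape 2.

2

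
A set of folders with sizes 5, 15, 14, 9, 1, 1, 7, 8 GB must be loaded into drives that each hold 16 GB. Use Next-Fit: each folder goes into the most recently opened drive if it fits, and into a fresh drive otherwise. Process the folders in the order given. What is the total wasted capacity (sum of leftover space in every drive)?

5 GB → drive 1 (remaining 11 GB)
15 GB → drive 2 (remaining 1 GB)
14 GB → drive 3 (remaining 2 GB)
9 GB → drive 4 (remaining 7 GB)
1 GB → drive 4 (remaining 6 GB)
1 GB → drive 4 (remaining 5 GB)
7 GB → drive 5 (remaining 9 GB)
8 GB → drive 5 (remaining 1 GB)
5 drives × 16 GB = 80 GB; used 60 GB; unused 20 GB.

20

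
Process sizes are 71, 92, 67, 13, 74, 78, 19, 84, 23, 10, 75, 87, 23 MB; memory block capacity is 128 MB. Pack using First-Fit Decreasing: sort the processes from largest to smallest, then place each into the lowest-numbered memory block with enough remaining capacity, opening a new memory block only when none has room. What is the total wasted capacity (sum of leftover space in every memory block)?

Sorted descending: 92, 87, 84, 78, 75, 74, 71, 67, 23, 23, 19, 13, 10.
Put 92 MB in memory block 1; 36 MB remain.
Put 87 MB in memory block 2; 41 MB remain.
Put 84 MB in memory block 3; 44 MB remain.
Put 78 MB in memory block 4; 50 MB remain.
Put 75 MB in memory block 5; 53 MB remain.
Put 74 MB in memory block 6; 54 MB remain.
Put 71 MB in memory block 7; 57 MB remain.
Put 67 MB in memory block 8; 61 MB remain.
Put 23 MB in memory block 1; 13 MB remain.
Put 23 MB in memory block 2; 18 MB remain.
Put 19 MB in memory block 3; 25 MB remain.
Put 13 MB in memory block 1; 0 MB remain.
Put 10 MB in memory block 2; 8 MB remain.
8 memory blocks × 128 MB = 1024 MB; used 716 MB; unused 308 MB.

308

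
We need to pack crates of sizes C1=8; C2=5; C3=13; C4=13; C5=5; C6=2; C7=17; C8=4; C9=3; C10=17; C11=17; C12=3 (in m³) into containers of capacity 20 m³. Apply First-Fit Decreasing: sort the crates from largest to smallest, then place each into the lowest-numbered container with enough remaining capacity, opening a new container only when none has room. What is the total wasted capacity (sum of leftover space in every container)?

13

Sorted descending: 17, 17, 17, 13, 13, 8, 5, 5, 4, 3, 3, 2.
Put 17 m³ in container 1; 3 m³ remain.
Put 17 m³ in container 2; 3 m³ remain.
Put 17 m³ in container 3; 3 m³ remain.
Put 13 m³ in container 4; 7 m³ remain.
Put 13 m³ in container 5; 7 m³ remain.
Put 8 m³ in container 6; 12 m³ remain.
Put 5 m³ in container 4; 2 m³ remain.
Put 5 m³ in container 5; 2 m³ remain.
Put 4 m³ in container 6; 8 m³ remain.
Put 3 m³ in container 1; 0 m³ remain.
Put 3 m³ in container 2; 0 m³ remain.
Put 2 m³ in container 3; 1 m³ remain.
6 containers × 20 m³ = 120 m³; used 107 m³; unused 13 m³.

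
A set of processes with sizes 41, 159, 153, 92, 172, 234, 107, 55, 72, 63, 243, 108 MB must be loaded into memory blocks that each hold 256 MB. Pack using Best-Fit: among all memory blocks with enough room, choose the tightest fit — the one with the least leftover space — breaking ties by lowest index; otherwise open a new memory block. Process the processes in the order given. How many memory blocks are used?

memory block 1: place 41 MB, 215 MB left
memory block 1: place 159 MB, 56 MB left
memory block 2: place 153 MB, 103 MB left
memory block 2: place 92 MB, 11 MB left
memory block 3: place 172 MB, 84 MB left
memory block 4: place 234 MB, 22 MB left
memory block 5: place 107 MB, 149 MB left
memory block 1: place 55 MB, 1 MB left
memory block 3: place 72 MB, 12 MB left
memory block 5: place 63 MB, 86 MB left
memory block 6: place 243 MB, 13 MB left
memory block 7: place 108 MB, 148 MB left

7 memory blocks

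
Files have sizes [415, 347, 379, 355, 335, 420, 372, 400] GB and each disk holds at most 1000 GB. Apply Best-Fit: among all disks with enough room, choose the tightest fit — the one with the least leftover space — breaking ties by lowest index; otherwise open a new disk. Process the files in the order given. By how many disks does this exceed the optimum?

Best-Fit: [415,347] [379,355] [335,420] [372,400] → 4 disks.
Total size 3023 GB; any packing needs at least ⌈3023/1000⌉ = 4 disks.
So 4 is already optimal.

0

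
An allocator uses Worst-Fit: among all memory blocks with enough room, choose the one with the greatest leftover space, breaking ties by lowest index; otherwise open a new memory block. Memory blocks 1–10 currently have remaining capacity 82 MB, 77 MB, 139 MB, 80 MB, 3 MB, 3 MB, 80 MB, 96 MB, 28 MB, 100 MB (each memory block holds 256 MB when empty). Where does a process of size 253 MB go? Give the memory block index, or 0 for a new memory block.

0

No memory block has ≥ 253 MB free, so a new memory block is opened.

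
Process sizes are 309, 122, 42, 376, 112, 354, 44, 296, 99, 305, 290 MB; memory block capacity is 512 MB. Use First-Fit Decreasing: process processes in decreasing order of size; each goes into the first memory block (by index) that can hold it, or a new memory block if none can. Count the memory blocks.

6

Sorted descending: 376, 354, 309, 305, 296, 290, 122, 112, 99, 44, 42.
376 MB → memory block 1 (remaining 136 MB)
354 MB → memory block 2 (remaining 158 MB)
309 MB → memory block 3 (remaining 203 MB)
305 MB → memory block 4 (remaining 207 MB)
296 MB → memory block 5 (remaining 216 MB)
290 MB → memory block 6 (remaining 222 MB)
122 MB → memory block 1 (remaining 14 MB)
112 MB → memory block 2 (remaining 46 MB)
99 MB → memory block 3 (remaining 104 MB)
44 MB → memory block 2 (remaining 2 MB)
42 MB → memory block 3 (remaining 62 MB)
Final memory blocks: [376,122] [354,112,44] [309,99,42] [305] [296] [290].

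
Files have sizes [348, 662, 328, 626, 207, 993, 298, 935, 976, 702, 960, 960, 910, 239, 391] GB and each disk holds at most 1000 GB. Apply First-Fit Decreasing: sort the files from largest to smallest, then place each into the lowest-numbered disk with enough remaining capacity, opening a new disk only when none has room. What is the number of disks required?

10

Sorted descending: 993, 976, 960, 960, 935, 910, 702, 662, 626, 391, 348, 328, 298, 239, 207.
Put 993 GB in disk 1; 7 GB remain.
Put 976 GB in disk 2; 24 GB remain.
Put 960 GB in disk 3; 40 GB remain.
Put 960 GB in disk 4; 40 GB remain.
Put 935 GB in disk 5; 65 GB remain.
Put 910 GB in disk 6; 90 GB remain.
Put 702 GB in disk 7; 298 GB remain.
Put 662 GB in disk 8; 338 GB remain.
Put 626 GB in disk 9; 374 GB remain.
Put 391 GB in disk 10; 609 GB remain.
Put 348 GB in disk 9; 26 GB remain.
Put 328 GB in disk 8; 10 GB remain.
Put 298 GB in disk 7; 0 GB remain.
Put 239 GB in disk 10; 370 GB remain.
Put 207 GB in disk 10; 163 GB remain.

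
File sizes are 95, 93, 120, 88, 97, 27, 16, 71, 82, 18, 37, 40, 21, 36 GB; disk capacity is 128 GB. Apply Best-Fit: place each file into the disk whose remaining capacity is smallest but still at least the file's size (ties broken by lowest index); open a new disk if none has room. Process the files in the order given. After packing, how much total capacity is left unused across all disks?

Put 95 GB in disk 1; 33 GB remain.
Put 93 GB in disk 2; 35 GB remain.
Put 120 GB in disk 3; 8 GB remain.
Put 88 GB in disk 4; 40 GB remain.
Put 97 GB in disk 5; 31 GB remain.
Put 27 GB in disk 5; 4 GB remain.
Put 16 GB in disk 1; 17 GB remain.
Put 71 GB in disk 6; 57 GB remain.
Put 82 GB in disk 7; 46 GB remain.
Put 18 GB in disk 2; 17 GB remain.
Put 37 GB in disk 4; 3 GB remain.
Put 40 GB in disk 7; 6 GB remain.
Put 21 GB in disk 6; 36 GB remain.
Put 36 GB in disk 6; 0 GB remain.
7 disks × 128 GB = 896 GB; used 841 GB; unused 55 GB.

55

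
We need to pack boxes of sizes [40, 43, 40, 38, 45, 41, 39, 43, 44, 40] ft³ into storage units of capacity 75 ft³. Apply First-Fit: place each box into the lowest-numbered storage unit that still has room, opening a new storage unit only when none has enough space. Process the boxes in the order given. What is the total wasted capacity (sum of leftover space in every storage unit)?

40 ft³ → storage unit 1 (remaining 35 ft³)
43 ft³ → storage unit 2 (remaining 32 ft³)
40 ft³ → storage unit 3 (remaining 35 ft³)
38 ft³ → storage unit 4 (remaining 37 ft³)
45 ft³ → storage unit 5 (remaining 30 ft³)
41 ft³ → storage unit 6 (remaining 34 ft³)
39 ft³ → storage unit 7 (remaining 36 ft³)
43 ft³ → storage unit 8 (remaining 32 ft³)
44 ft³ → storage unit 9 (remaining 31 ft³)
40 ft³ → storage unit 10 (remaining 35 ft³)
10 storage units × 75 ft³ = 750 ft³; used 413 ft³; unused 337 ft³.

337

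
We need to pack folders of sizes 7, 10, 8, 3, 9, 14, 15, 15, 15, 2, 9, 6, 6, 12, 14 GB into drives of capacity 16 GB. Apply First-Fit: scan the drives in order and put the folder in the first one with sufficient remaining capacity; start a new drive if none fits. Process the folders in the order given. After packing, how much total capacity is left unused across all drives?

15

Put 7 GB in drive 1; 9 GB remain.
Put 10 GB in drive 2; 6 GB remain.
Put 8 GB in drive 1; 1 GB remain.
Put 3 GB in drive 2; 3 GB remain.
Put 9 GB in drive 3; 7 GB remain.
Put 14 GB in drive 4; 2 GB remain.
Put 15 GB in drive 5; 1 GB remain.
Put 15 GB in drive 6; 1 GB remain.
Put 15 GB in drive 7; 1 GB remain.
Put 2 GB in drive 2; 1 GB remain.
Put 9 GB in drive 8; 7 GB remain.
Put 6 GB in drive 3; 1 GB remain.
Put 6 GB in drive 8; 1 GB remain.
Put 12 GB in drive 9; 4 GB remain.
Put 14 GB in drive 10; 2 GB remain.
10 drives × 16 GB = 160 GB; used 145 GB; unused 15 GB.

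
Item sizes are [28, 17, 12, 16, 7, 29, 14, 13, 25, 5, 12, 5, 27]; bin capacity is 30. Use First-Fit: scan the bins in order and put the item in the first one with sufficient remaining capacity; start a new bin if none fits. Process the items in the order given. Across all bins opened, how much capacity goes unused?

30

Put 28 in bin 1; 2 remain.
Put 17 in bin 2; 13 remain.
Put 12 in bin 2; 1 remain.
Put 16 in bin 3; 14 remain.
Put 7 in bin 3; 7 remain.
Put 29 in bin 4; 1 remain.
Put 14 in bin 5; 16 remain.
Put 13 in bin 5; 3 remain.
Put 25 in bin 6; 5 remain.
Put 5 in bin 3; 2 remain.
Put 12 in bin 7; 18 remain.
Put 5 in bin 6; 0 remain.
Put 27 in bin 8; 3 remain.
8 bins × 30 = 240; used 210; unused 30.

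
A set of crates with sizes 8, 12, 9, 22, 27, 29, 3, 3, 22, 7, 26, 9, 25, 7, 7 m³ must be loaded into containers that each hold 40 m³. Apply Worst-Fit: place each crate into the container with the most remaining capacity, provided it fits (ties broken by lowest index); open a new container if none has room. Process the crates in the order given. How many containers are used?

7

container 1: place 8 m³, 32 m³ left
container 1: place 12 m³, 20 m³ left
container 1: place 9 m³, 11 m³ left
container 2: place 22 m³, 18 m³ left
container 3: place 27 m³, 13 m³ left
container 4: place 29 m³, 11 m³ left
container 2: place 3 m³, 15 m³ left
container 2: place 3 m³, 12 m³ left
container 5: place 22 m³, 18 m³ left
container 5: place 7 m³, 11 m³ left
container 6: place 26 m³, 14 m³ left
container 6: place 9 m³, 5 m³ left
container 7: place 25 m³, 15 m³ left
container 7: place 7 m³, 8 m³ left
container 3: place 7 m³, 6 m³ left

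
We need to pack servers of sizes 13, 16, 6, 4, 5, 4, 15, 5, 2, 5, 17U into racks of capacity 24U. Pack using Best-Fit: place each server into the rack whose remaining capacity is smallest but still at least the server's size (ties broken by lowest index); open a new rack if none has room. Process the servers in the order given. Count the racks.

13U → rack 1 (remaining 11U)
16U → rack 2 (remaining 8U)
6U → rack 2 (remaining 2U)
4U → rack 1 (remaining 7U)
5U → rack 1 (remaining 2U)
4U → rack 3 (remaining 20U)
15U → rack 3 (remaining 5U)
5U → rack 3 (remaining 0U)
2U → rack 1 (remaining 0U)
5U → rack 4 (remaining 19U)
17U → rack 4 (remaining 2U)
Final racks: [13,4,5,2] [16,6] [4,15,5] [5,17].

4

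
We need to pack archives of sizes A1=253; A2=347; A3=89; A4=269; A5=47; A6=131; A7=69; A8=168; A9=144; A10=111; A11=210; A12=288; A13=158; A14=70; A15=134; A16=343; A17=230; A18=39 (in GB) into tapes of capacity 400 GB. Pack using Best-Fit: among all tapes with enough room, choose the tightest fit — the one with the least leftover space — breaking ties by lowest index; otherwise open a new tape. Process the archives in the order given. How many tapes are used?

9

Put A1 (253 GB) in tape 1; 147 GB remain.
Put A2 (347 GB) in tape 2; 53 GB remain.
Put A3 (89 GB) in tape 1; 58 GB remain.
Put A4 (269 GB) in tape 3; 131 GB remain.
Put A5 (47 GB) in tape 2; 6 GB remain.
Put A6 (131 GB) in tape 3; 0 GB remain.
Put A7 (69 GB) in tape 4; 331 GB remain.
Put A8 (168 GB) in tape 4; 163 GB remain.
Put A9 (144 GB) in tape 4; 19 GB remain.
Put A10 (111 GB) in tape 5; 289 GB remain.
Put A11 (210 GB) in tape 5; 79 GB remain.
Put A12 (288 GB) in tape 6; 112 GB remain.
Put A13 (158 GB) in tape 7; 242 GB remain.
Put A14 (70 GB) in tape 5; 9 GB remain.
Put A15 (134 GB) in tape 7; 108 GB remain.
Put A16 (343 GB) in tape 8; 57 GB remain.
Put A17 (230 GB) in tape 9; 170 GB remain.
Put A18 (39 GB) in tape 8; 18 GB remain.
Final tapes: [253,89] [347,47] [269,131] [69,168,144] [111,210,70] [288] [158,134] [343,39] [230].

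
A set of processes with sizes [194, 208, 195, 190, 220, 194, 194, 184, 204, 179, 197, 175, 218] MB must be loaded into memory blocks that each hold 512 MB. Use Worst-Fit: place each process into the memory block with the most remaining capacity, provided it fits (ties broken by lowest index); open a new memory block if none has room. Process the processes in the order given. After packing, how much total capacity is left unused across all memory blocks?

1032

194 MB → memory block 1 (remaining 318 MB)
208 MB → memory block 1 (remaining 110 MB)
195 MB → memory block 2 (remaining 317 MB)
190 MB → memory block 2 (remaining 127 MB)
220 MB → memory block 3 (remaining 292 MB)
194 MB → memory block 3 (remaining 98 MB)
194 MB → memory block 4 (remaining 318 MB)
184 MB → memory block 4 (remaining 134 MB)
204 MB → memory block 5 (remaining 308 MB)
179 MB → memory block 5 (remaining 129 MB)
197 MB → memory block 6 (remaining 315 MB)
175 MB → memory block 6 (remaining 140 MB)
218 MB → memory block 7 (remaining 294 MB)
7 memory blocks × 512 MB = 3584 MB; used 2552 MB; unused 1032 MB.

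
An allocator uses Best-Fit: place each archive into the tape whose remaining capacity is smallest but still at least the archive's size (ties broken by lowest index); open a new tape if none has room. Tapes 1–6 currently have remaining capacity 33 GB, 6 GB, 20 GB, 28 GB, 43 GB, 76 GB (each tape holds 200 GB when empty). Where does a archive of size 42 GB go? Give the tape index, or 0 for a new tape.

Tapes with room: tape 5 (43 GB), tape 6 (76 GB).
Tightest fit is tape 5 with 43 GB free.

5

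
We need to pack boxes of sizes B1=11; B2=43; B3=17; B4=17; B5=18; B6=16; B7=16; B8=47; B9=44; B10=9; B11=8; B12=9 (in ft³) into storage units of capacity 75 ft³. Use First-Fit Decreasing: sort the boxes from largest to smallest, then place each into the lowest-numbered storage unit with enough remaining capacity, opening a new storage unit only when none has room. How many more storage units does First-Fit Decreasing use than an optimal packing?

0

First-Fit Decreasing: [47,18,9] [44,17,11] [43,17,9] [16,16,8] → 4 storage units.
Total size 255 ft³; any packing needs at least ⌈255/75⌉ = 4 storage units.
So 4 is already optimal.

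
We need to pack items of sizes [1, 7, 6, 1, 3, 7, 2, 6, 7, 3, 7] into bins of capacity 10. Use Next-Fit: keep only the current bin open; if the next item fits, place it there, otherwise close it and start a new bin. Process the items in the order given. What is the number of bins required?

bin 1: place 1, 9 left
bin 1: place 7, 2 left
bin 2: place 6, 4 left
bin 2: place 1, 3 left
bin 2: place 3, 0 left
bin 3: place 7, 3 left
bin 3: place 2, 1 left
bin 4: place 6, 4 left
bin 5: place 7, 3 left
bin 5: place 3, 0 left
bin 6: place 7, 3 left
Final bins: [1,7] [6,1,3] [7,2] [6] [7,3] [7].

6 bins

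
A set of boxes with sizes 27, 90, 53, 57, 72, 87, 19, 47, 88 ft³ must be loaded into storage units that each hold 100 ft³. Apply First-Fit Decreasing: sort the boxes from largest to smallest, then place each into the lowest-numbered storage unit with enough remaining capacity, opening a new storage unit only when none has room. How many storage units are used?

Sorted descending: 90, 88, 87, 72, 57, 53, 47, 27, 19.
storage unit 1: place 90 ft³, 10 ft³ left
storage unit 2: place 88 ft³, 12 ft³ left
storage unit 3: place 87 ft³, 13 ft³ left
storage unit 4: place 72 ft³, 28 ft³ left
storage unit 5: place 57 ft³, 43 ft³ left
storage unit 6: place 53 ft³, 47 ft³ left
storage unit 6: place 47 ft³, 0 ft³ left
storage unit 4: place 27 ft³, 1 ft³ left
storage unit 5: place 19 ft³, 24 ft³ left

6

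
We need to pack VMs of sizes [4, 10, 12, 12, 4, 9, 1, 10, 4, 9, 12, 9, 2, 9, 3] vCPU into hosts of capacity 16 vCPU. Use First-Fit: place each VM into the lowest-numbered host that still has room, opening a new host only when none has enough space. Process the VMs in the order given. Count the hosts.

9

4 vCPU → host 1 (remaining 12 vCPU)
10 vCPU → host 1 (remaining 2 vCPU)
12 vCPU → host 2 (remaining 4 vCPU)
12 vCPU → host 3 (remaining 4 vCPU)
4 vCPU → host 2 (remaining 0 vCPU)
9 vCPU → host 4 (remaining 7 vCPU)
1 vCPU → host 1 (remaining 1 vCPU)
10 vCPU → host 5 (remaining 6 vCPU)
4 vCPU → host 3 (remaining 0 vCPU)
9 vCPU → host 6 (remaining 7 vCPU)
12 vCPU → host 7 (remaining 4 vCPU)
9 vCPU → host 8 (remaining 7 vCPU)
2 vCPU → host 4 (remaining 5 vCPU)
9 vCPU → host 9 (remaining 7 vCPU)
3 vCPU → host 4 (remaining 2 vCPU)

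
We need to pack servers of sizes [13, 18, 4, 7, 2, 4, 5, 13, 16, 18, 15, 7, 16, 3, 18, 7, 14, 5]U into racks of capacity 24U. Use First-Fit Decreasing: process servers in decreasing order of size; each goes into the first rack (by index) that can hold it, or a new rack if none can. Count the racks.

9

Sorted descending: 18, 18, 18, 16, 16, 15, 14, 13, 13, 7, 7, 7, 5, 5, 4, 4, 3, 2.
Put 18U in rack 1; 6U remain.
Put 18U in rack 2; 6U remain.
Put 18U in rack 3; 6U remain.
Put 16U in rack 4; 8U remain.
Put 16U in rack 5; 8U remain.
Put 15U in rack 6; 9U remain.
Put 14U in rack 7; 10U remain.
Put 13U in rack 8; 11U remain.
Put 13U in rack 9; 11U remain.
Put 7U in rack 4; 1U remain.
Put 7U in rack 5; 1U remain.
Put 7U in rack 6; 2U remain.
Put 5U in rack 1; 1U remain.
Put 5U in rack 2; 1U remain.
Put 4U in rack 3; 2U remain.
Put 4U in rack 7; 6U remain.
Put 3U in rack 7; 3U remain.
Put 2U in rack 3; 0U remain.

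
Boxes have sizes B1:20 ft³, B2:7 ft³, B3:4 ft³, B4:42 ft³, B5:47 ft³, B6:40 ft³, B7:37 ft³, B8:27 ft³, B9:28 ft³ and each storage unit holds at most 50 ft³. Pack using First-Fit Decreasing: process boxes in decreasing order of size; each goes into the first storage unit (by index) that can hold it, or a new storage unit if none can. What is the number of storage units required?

Sorted descending: 47, 42, 40, 37, 28, 27, 20, 7, 4.
storage unit 1: place 47 ft³, 3 ft³ left
storage unit 2: place 42 ft³, 8 ft³ left
storage unit 3: place 40 ft³, 10 ft³ left
storage unit 4: place 37 ft³, 13 ft³ left
storage unit 5: place 28 ft³, 22 ft³ left
storage unit 6: place 27 ft³, 23 ft³ left
storage unit 5: place 20 ft³, 2 ft³ left
storage unit 2: place 7 ft³, 1 ft³ left
storage unit 3: place 4 ft³, 6 ft³ left

6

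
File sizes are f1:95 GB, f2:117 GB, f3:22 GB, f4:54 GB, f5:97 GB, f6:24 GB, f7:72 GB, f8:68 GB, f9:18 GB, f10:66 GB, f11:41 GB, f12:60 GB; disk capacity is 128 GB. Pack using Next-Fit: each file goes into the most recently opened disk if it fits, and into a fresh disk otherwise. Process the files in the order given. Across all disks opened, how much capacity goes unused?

Put f1 (95 GB) in disk 1; 33 GB remain.
Put f2 (117 GB) in disk 2; 11 GB remain.
Put f3 (22 GB) in disk 3; 106 GB remain.
Put f4 (54 GB) in disk 3; 52 GB remain.
Put f5 (97 GB) in disk 4; 31 GB remain.
Put f6 (24 GB) in disk 4; 7 GB remain.
Put f7 (72 GB) in disk 5; 56 GB remain.
Put f8 (68 GB) in disk 6; 60 GB remain.
Put f9 (18 GB) in disk 6; 42 GB remain.
Put f10 (66 GB) in disk 7; 62 GB remain.
Put f11 (41 GB) in disk 7; 21 GB remain.
Put f12 (60 GB) in disk 8; 68 GB remain.
8 disks × 128 GB = 1024 GB; used 734 GB; unused 290 GB.

290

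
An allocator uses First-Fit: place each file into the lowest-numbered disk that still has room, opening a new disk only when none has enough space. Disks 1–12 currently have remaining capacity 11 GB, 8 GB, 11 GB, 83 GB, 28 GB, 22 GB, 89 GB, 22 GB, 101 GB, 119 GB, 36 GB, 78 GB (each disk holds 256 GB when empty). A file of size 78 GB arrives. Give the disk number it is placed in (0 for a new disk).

4

Disks with room: disk 4 (83 GB), disk 7 (89 GB), disk 9 (101 GB), disk 10 (119 GB), disk 12 (78 GB).
The first with room is disk 4.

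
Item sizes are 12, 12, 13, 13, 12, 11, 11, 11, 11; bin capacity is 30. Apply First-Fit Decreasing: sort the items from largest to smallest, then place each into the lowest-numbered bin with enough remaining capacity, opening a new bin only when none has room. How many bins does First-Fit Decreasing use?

Sorted descending: 13, 13, 12, 12, 12, 11, 11, 11, 11.
13 → bin 1 (remaining 17)
13 → bin 1 (remaining 4)
12 → bin 2 (remaining 18)
12 → bin 2 (remaining 6)
12 → bin 3 (remaining 18)
11 → bin 3 (remaining 7)
11 → bin 4 (remaining 19)
11 → bin 4 (remaining 8)
11 → bin 5 (remaining 19)
Final bins: [13,13] [12,12] [12,11] [11,11] [11].

5 bins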